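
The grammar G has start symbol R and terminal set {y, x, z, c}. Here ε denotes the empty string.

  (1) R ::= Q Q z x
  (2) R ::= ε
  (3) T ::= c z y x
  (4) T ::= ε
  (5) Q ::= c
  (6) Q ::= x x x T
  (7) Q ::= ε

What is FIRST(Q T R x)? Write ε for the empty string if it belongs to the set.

FIRST(T) = {ε, c}
FIRST(Q) = {ε, c, x}
FIRST(R) = {ε, c, x, z}  (via Q Q z x)
FIRST(Q T R x): take FIRST of each symbol in turn, carrying on past any symbol whose FIRST contains ε; result {c, x, z}.

{c, x, z}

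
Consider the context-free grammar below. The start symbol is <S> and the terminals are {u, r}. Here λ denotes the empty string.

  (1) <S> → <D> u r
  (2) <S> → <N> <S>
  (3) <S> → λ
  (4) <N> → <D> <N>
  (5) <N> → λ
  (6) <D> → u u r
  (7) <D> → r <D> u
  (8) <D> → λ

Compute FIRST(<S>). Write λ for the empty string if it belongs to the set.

{λ, r, u}

FIRST(<D>): from <D>→u u r we get {u}; from <D>→r <D> u we get {r}; from <D>→λ we get {λ}. So FIRST(<D>) = {λ, r, u}.
FIRST(<N>): from <N>→<D> <N> we get {λ, r, u}; from <N>→λ we get {λ}. So FIRST(<N>) = {λ, r, u}.
FIRST(<S>): from <S>→<D> u r we get {r, u}; from <S>→<N> <S> we get {λ, r, u}; from <S>→λ we get {λ}. So FIRST(<S>) = {λ, r, u}.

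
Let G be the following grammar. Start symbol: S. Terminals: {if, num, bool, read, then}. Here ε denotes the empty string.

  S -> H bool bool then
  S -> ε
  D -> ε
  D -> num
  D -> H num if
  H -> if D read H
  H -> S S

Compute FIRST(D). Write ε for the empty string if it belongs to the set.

{ε, bool, if, num}

FIRST(S) = {ε, bool, if}  (via H bool bool then)
FIRST(H) = {ε, bool, if}  (via S S)
FIRST(D) = {ε, bool, if, num}  (via H num if)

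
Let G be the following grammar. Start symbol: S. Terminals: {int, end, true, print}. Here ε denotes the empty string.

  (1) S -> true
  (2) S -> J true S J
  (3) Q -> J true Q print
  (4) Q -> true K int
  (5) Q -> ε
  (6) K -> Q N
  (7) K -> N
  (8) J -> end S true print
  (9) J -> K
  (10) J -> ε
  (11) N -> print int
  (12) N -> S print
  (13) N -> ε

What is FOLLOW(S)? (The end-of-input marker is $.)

FIRST(S): from S->true we get {true}; from S->J true S J we get {end, print, true}. So FIRST(S) = {end, print, true}.
FIRST(N): from N->print int we get {print}; from N->S print we get {end, print, true}; from N->ε we get {ε}. So FIRST(N) = {ε, end, print, true}.
FIRST(Q): from Q->J true Q print we get {end, print, true}; from Q->true K int we get {true}; from Q->ε we get {ε}. So FIRST(Q) = {ε, end, print, true}.
FIRST(K): from K->Q N we get {ε, end, print, true}; from K->N we get {ε, end, print, true}. So FIRST(K) = {ε, end, print, true}.
FIRST(J): from J->end S true print we get {end}; from J->K we get {ε, end, print, true}; from J->ε we get {ε}. So FIRST(J) = {ε, end, print, true}.
FOLLOW(S) includes $ since S is the start symbol.
FOLLOW(S): in S->J true S J, S is followed by J with FIRST {ε, end, print, true}; in S->J true S J, the suffix after S is nullable (adds nothing new); in J->end S true print, S is followed by true print with FIRST {true}; in N->S print, S is followed by print with FIRST {print}. Thus FOLLOW(S) = {$, end, print, true}.
FOLLOW(J): in S->J true S J (occurrence 1), J is followed by true S J with FIRST {true}; in S->J true S J (occurrence 2), the suffix after J is empty, so FOLLOW(J) ⊇ FOLLOW(S) = {$, end, print, true}; in Q->J true Q print, J is followed by true Q print with FIRST {true}. Thus FOLLOW(J) = {$, end, print, true}.
FOLLOW(K): in Q->true K int, K is followed by int with FIRST {int}; in J->K, the suffix after K is empty, so FOLLOW(K) ⊇ FOLLOW(J) = {$, end, print, true}. Thus FOLLOW(K) = {$, end, int, print, true}.
FOLLOW(Q): in Q->J true Q print, Q is followed by print with FIRST {print}; in K->Q N, Q is followed by N with FIRST {ε, end, print, true}; in K->Q N, the suffix after Q is nullable, so FOLLOW(Q) ⊇ FOLLOW(K) = {$, end, int, print, true}. Thus FOLLOW(Q) = {$, end, int, print, true}.
FOLLOW(N): in K->Q N, the suffix after N is empty, so FOLLOW(N) ⊇ FOLLOW(K) = {$, end, int, print, true}; in K->N, the suffix after N is empty, so FOLLOW(N) ⊇ FOLLOW(K) = {$, end, int, print, true}. Thus FOLLOW(N) = {$, end, int, print, true}.

{$, end, print, true}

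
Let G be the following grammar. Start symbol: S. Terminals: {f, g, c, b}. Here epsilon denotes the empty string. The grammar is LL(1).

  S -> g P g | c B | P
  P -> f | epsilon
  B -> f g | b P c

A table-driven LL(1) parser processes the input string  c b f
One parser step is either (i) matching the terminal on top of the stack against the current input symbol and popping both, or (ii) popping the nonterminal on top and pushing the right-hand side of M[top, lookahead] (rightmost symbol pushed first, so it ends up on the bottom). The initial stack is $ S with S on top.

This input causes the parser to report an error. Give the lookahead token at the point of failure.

$

step 1: stack=$ S  input=c b f $  — expand S -> c B
step 2: stack=$ B c  input=c b f $  — match c
step 3: stack=$ B  input=b f $  — expand B -> b P c
step 4: stack=$ c P b  input=b f $  — match b
step 5: stack=$ c P  input=f $  — expand P -> f
step 6: stack=$ c f  input=f $  — match f
step 7: stack=$ c  input=$  — error: top is terminal c but lookahead is $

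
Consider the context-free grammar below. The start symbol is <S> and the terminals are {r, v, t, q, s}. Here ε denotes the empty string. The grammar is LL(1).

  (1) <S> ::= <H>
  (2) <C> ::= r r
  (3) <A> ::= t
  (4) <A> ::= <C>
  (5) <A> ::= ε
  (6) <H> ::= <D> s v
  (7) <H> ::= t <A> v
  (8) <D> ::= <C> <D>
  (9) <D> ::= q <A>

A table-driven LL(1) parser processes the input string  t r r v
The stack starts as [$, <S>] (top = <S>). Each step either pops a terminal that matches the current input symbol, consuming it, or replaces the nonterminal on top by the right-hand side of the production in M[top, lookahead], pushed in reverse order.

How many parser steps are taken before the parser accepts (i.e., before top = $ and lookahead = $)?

step 1: stack=$ <S>  input=t r r v $  — expand <S> ::= <H>
step 2: stack=$ <H>  input=t r r v $  — expand <H> ::= t <A> v
step 3: stack=$ v <A> t  input=t r r v $  — match t
step 4: stack=$ v <A>  input=r r v $  — expand <A> ::= <C>
step 5: stack=$ v <C>  input=r r v $  — expand <C> ::= r r
step 6: stack=$ v r r  input=r r v $  — match r
step 7: stack=$ v r  input=r v $  — match r
step 8: stack=$ v  input=v $  — match v
Accept reached after 8 steps.

8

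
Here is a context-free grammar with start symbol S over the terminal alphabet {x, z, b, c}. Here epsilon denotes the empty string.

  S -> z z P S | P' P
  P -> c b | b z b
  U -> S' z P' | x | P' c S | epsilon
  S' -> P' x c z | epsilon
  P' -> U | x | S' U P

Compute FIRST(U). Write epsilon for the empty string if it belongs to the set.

{epsilon, b, c, x, z}

FIRST(P): from P->c b we get {c}; from P->b z b we get {b}. So FIRST(P) = {b, c}.
FIRST(S): from S->z z P S we get {z}; from S->P' P we get {b, c, x, z}. So FIRST(S) = {b, c, x, z}.
FIRST(U): from U->S' z P' we get {b, c, x, z}; from U->x we get {x}; from U->P' c S we get {b, c, x, z}; from U->epsilon we get {epsilon}. So FIRST(U) = {epsilon, b, c, x, z}.
FIRST(S'): from S'->P' x c z we get {b, c, x, z}; from S'->epsilon we get {epsilon}. So FIRST(S') = {epsilon, b, c, x, z}.
FIRST(P'): from P'->U we get {epsilon, b, c, x, z}; from P'->x we get {x}; from P'->S' U P we get {b, c, x, z}. So FIRST(P') = {epsilon, b, c, x, z}.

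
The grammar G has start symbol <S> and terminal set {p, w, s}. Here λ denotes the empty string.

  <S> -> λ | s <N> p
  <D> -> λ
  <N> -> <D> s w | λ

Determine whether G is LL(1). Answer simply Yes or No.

Yes

FIRST(<S>) = {λ, s}
FIRST(<D>) = {λ}
FIRST(<N>) = {λ, s}
FOLLOW(<S>) = {$}
FOLLOW(<D>) = {s}
FOLLOW(<N>) = {p}
Each cell of M receives at most one production.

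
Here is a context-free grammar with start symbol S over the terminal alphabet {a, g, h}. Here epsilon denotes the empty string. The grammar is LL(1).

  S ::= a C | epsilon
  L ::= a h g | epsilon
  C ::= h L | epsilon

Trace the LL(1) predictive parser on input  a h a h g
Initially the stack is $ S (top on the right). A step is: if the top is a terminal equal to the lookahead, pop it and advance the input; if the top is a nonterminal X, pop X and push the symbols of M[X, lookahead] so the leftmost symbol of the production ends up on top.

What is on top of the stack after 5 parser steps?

     Stack  Input        Action
  1  $ S    a h a h g $  expand S ::= a C
  2  $ C a  a h a h g $  match a
  3  $ C    h a h g $    expand C ::= h L
  4  $ L h  h a h g $    match h
  5  $ L    a h g $      expand L ::= a h g
Stack after step 5: $ g h a (top = a).

a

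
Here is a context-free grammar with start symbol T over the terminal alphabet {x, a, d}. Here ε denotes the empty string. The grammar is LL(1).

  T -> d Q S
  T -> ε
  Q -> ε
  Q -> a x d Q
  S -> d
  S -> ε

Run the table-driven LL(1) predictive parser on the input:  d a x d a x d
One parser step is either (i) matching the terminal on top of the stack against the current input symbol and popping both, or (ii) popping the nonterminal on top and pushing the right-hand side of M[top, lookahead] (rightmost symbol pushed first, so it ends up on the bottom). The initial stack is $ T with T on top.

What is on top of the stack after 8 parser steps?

x

step 1: stack=$ T  input=d a x d a x d $  — expand T -> d Q S
step 2: stack=$ S Q d  input=d a x d a x d $  — match d
step 3: stack=$ S Q  input=a x d a x d $  — expand Q -> a x d Q
step 4: stack=$ S Q d x a  input=a x d a x d $  — match a
step 5: stack=$ S Q d x  input=x d a x d $  — match x
step 6: stack=$ S Q d  input=d a x d $  — match d
step 7: stack=$ S Q  input=a x d $  — expand Q -> a x d Q
step 8: stack=$ S Q d x a  input=a x d $  — match a
Stack after step 8: $ S Q d x (top = x).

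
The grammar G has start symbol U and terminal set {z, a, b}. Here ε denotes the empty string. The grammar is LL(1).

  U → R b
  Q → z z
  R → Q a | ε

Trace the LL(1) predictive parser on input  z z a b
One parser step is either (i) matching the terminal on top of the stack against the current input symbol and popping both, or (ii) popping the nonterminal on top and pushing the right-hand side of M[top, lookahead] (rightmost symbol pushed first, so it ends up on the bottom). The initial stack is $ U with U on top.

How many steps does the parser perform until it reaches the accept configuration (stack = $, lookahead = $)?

7

step 1: stack=$ U  input=z z a b $  — expand U → R b
step 2: stack=$ b R  input=z z a b $  — expand R → Q a
step 3: stack=$ b a Q  input=z z a b $  — expand Q → z z
step 4: stack=$ b a z z  input=z z a b $  — match z
step 5: stack=$ b a z  input=z a b $  — match z
step 6: stack=$ b a  input=a b $  — match a
step 7: stack=$ b  input=b $  — match b
Accept reached after 7 steps.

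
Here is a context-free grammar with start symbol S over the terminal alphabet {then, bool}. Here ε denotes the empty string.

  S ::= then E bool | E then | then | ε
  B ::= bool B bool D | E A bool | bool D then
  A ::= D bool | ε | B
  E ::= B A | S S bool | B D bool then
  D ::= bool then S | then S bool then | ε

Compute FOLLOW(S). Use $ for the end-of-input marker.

{$, bool, then}

FIRST(D) = {ε, bool, then}
FIRST(S) = {ε, bool, then}  (via E then)
FIRST(B) = {bool, then}  (via E A bool)
FIRST(A) = {ε, bool, then}  (via D bool, B)
FIRST(E) = {bool, then}  (via B A, S S bool, B D bool then)
FOLLOW(S) includes $ since S is the start symbol.
FOLLOW(E): in S::=then E bool, E is followed by bool with FIRST {bool}; in S::=E then, E is followed by then with FIRST {then}; in B::=E A bool, E is followed by A bool with FIRST {bool, then}. Thus FOLLOW(E) = {bool, then}.
FOLLOW(A): in B::=E A bool, A is followed by bool with FIRST {bool}; in E::=B A, the suffix after A is empty, so FOLLOW(A) ⊇ FOLLOW(E) = {bool, then}. Thus FOLLOW(A) = {bool, then}.
FOLLOW(B): in B::=bool B bool D, B is followed by bool D with FIRST {bool}; in A::=B, the suffix after B is empty, so FOLLOW(B) ⊇ FOLLOW(A) = {bool, then}; in E::=B A, B is followed by A with FIRST {ε, bool, then}; in E::=B A, the suffix after B is nullable, so FOLLOW(B) ⊇ FOLLOW(E) = {bool, then}; in E::=B D bool then, B is followed by D bool then with FIRST {bool, then}. Thus FOLLOW(B) = {bool, then}.
FOLLOW(D): in B::=bool B bool D, the suffix after D is empty, so FOLLOW(D) ⊇ FOLLOW(B) = {bool, then}; in B::=bool D then, D is followed by then with FIRST {then}; in A::=D bool, D is followed by bool with FIRST {bool}; in E::=B D bool then, D is followed by bool then with FIRST {bool}. Thus FOLLOW(D) = {bool, then}.
FOLLOW(S): in E::=S S bool (occurrence 1), S is followed by S bool with FIRST {bool, then}; in E::=S S bool (occurrence 2), S is followed by bool with FIRST {bool}; in D::=bool then S, the suffix after S is empty, so FOLLOW(S) ⊇ FOLLOW(D) = {bool, then}; in D::=then S bool then, S is followed by bool then with FIRST {bool}. Thus FOLLOW(S) = {$, bool, then}.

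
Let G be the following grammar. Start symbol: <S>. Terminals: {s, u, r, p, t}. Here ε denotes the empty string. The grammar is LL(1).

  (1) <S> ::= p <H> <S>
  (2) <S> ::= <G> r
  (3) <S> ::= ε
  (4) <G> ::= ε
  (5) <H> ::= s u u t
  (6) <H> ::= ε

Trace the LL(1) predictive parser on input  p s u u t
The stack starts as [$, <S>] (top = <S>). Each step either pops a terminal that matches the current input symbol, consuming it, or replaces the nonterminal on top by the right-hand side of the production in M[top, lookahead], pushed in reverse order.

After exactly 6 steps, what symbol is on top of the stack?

t

step 1: stack=$ <S>  input=p s u u t $  — expand <S> ::= p <H> <S>
step 2: stack=$ <S> <H> p  input=p s u u t $  — match p
step 3: stack=$ <S> <H>  input=s u u t $  — expand <H> ::= s u u t
step 4: stack=$ <S> t u u s  input=s u u t $  — match s
step 5: stack=$ <S> t u u  input=u u t $  — match u
step 6: stack=$ <S> t u  input=u t $  — match u
Stack after step 6: $ <S> t (top = t).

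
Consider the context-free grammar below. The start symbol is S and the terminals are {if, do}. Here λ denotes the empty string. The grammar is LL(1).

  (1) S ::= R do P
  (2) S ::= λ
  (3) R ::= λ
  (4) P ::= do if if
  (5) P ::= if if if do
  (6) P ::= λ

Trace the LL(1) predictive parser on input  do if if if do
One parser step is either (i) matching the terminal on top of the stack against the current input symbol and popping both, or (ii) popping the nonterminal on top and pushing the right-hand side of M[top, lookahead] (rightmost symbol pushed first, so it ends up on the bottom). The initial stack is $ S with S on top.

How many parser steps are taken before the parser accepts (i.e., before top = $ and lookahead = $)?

step 1: stack=$ S  input=do if if if do $  — expand S ::= R do P
step 2: stack=$ P do R  input=do if if if do $  — expand R ::= λ
step 3: stack=$ P do  input=do if if if do $  — match do
step 4: stack=$ P  input=if if if do $  — expand P ::= if if if do
step 5: stack=$ do if if if  input=if if if do $  — match if
step 6: stack=$ do if if  input=if if do $  — match if
step 7: stack=$ do if  input=if do $  — match if
step 8: stack=$ do  input=do $  — match do
Accept reached after 8 steps.

8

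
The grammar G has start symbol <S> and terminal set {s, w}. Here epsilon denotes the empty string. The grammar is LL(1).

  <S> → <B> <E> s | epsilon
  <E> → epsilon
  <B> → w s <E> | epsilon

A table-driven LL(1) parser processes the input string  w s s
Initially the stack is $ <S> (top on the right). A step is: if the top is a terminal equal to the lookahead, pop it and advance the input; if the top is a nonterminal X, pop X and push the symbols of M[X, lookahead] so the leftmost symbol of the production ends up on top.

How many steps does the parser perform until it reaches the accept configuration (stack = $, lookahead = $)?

7

     Stack            Input    Action
  1  $ <S>            w s s $  expand <S> → <B> <E> s
  2  $ s <E> <B>      w s s $  expand <B> → w s <E>
  3  $ s <E> <E> s w  w s s $  match w
  4  $ s <E> <E> s    s s $    match s
  5  $ s <E> <E>      s $      expand <E> → epsilon
  6  $ s <E>          s $      expand <E> → epsilon
  7  $ s              s $      match s
Accept reached after 7 steps.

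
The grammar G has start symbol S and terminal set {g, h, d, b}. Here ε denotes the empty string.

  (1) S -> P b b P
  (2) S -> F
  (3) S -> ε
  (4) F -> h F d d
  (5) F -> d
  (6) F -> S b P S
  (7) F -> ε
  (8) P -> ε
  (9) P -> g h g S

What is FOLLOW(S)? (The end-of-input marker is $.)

{$, b, d, g, h}

FIRST(P) = {ε, g}
FIRST(S) = {ε, b, d, g, h}  (via P b b P, F)
FIRST(F) = {ε, b, d, g, h}  (via S b P S)
FOLLOW(S) includes $ since S is the start symbol.
FOLLOW(S): in F->S b P S (occurrence 1), S is followed by b P S with FIRST {b}; in F->S b P S (occurrence 2), the suffix after S is empty, so FOLLOW(S) ⊇ FOLLOW(F) = {$, b, d, g, h}; in P->g h g S, the suffix after S is empty, so FOLLOW(S) ⊇ FOLLOW(P) = {$, b, d, g, h}. Thus FOLLOW(S) = {$, b, d, g, h}.
FOLLOW(F): in S->F, the suffix after F is empty, so FOLLOW(F) ⊇ FOLLOW(S) = {$, b, d, g, h}; in F->h F d d, F is followed by d d with FIRST {d}. Thus FOLLOW(F) = {$, b, d, g, h}.
FOLLOW(P): in S->P b b P (occurrence 1), P is followed by b b P with FIRST {b}; in S->P b b P (occurrence 2), the suffix after P is empty, so FOLLOW(P) ⊇ FOLLOW(S) = {$, b, d, g, h}; in F->S b P S, P is followed by S with FIRST {ε, b, d, g, h}; in F->S b P S, the suffix after P is nullable, so FOLLOW(P) ⊇ FOLLOW(F) = {$, b, d, g, h}. Thus FOLLOW(P) = {$, b, d, g, h}.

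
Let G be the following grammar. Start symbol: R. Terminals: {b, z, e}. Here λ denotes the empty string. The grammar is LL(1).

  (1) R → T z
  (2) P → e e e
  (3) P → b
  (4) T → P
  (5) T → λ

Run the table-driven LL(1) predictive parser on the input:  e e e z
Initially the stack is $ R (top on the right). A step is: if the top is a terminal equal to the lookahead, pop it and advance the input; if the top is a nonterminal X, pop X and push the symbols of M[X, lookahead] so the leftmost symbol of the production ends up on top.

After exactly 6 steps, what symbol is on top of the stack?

step 1: stack=$ R  input=e e e z $  — expand R → T z
step 2: stack=$ z T  input=e e e z $  — expand T → P
step 3: stack=$ z P  input=e e e z $  — expand P → e e e
step 4: stack=$ z e e e  input=e e e z $  — match e
step 5: stack=$ z e e  input=e e z $  — match e
step 6: stack=$ z e  input=e z $  — match e
Stack after step 6: $ z (top = z).

z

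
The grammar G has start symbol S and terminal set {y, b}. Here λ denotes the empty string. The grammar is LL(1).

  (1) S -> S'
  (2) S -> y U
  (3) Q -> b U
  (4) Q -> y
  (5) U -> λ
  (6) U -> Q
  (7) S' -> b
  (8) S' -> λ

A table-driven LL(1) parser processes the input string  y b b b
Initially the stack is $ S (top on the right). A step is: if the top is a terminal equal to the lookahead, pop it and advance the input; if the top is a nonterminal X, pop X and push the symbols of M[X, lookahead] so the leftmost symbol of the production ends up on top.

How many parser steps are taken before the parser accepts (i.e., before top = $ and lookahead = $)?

      Stack  Input      Action
   1  $ S    y b b b $  expand S -> y U
   2  $ U y  y b b b $  match y
   3  $ U    b b b $    expand U -> Q
   4  $ Q    b b b $    expand Q -> b U
   5  $ U b  b b b $    match b
   6  $ U    b b $      expand U -> Q
   7  $ Q    b b $      expand Q -> b U
   8  $ U b  b b $      match b
   9  $ U    b $        expand U -> Q
  10  $ Q    b $        expand Q -> b U
  11  $ U b  b $        match b
  12  $ U    $          expand U -> λ
Accept reached after 12 steps.

12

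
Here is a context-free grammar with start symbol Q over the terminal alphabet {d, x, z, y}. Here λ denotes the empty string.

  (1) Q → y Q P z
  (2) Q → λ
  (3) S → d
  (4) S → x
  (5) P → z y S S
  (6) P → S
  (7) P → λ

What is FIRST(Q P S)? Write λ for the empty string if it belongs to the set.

FIRST(Q): from Q→y Q P z we get {y}; from Q→λ we get {λ}. So FIRST(Q) = {λ, y}.
FIRST(S): from S→d we get {d}; from S→x we get {x}. So FIRST(S) = {d, x}.
FIRST(P): from P→z y S S we get {z}; from P→S we get {d, x}; from P→λ we get {λ}. So FIRST(P) = {λ, d, x, z}.
FIRST(Q P S): take FIRST of each symbol in turn, carrying on past any symbol whose FIRST contains λ; result {d, x, y, z}.

{d, x, y, z}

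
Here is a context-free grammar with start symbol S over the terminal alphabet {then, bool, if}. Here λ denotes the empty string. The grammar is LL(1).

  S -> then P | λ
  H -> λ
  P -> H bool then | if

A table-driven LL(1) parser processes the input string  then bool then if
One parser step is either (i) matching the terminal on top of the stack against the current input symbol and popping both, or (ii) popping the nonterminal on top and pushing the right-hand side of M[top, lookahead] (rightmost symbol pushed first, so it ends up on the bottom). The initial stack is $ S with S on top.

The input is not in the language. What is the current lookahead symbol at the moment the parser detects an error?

step 1: stack=$ S  input=then bool then if $  — expand S -> then P
step 2: stack=$ P then  input=then bool then if $  — match then
step 3: stack=$ P  input=bool then if $  — expand P -> H bool then
step 4: stack=$ then bool H  input=bool then if $  — expand H -> λ
step 5: stack=$ then bool  input=bool then if $  — match bool
step 6: stack=$ then  input=then if $  — match then
step 7: stack=$  input=if $  — error: stack empty but input remains

if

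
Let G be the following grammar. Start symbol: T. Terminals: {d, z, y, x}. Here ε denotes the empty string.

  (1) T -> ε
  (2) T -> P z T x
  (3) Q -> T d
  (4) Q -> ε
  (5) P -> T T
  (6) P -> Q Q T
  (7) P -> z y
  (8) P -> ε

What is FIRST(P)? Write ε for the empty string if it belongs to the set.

FIRST(T) = {ε, d, z}  (via P z T x)
FIRST(Q) = {ε, d, z}  (via T d)
FIRST(P) = {ε, d, z}  (via T T, Q Q T)

{ε, d, z}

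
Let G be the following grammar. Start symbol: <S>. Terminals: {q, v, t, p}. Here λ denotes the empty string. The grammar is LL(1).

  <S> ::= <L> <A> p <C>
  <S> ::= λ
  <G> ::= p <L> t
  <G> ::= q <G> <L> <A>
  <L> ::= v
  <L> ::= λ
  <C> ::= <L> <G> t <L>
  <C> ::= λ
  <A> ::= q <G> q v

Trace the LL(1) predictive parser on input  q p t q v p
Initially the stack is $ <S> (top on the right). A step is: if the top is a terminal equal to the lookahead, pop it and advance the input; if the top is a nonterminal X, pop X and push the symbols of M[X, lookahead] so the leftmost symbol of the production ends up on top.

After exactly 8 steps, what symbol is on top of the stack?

q

step 1: stack=$ <S>  input=q p t q v p $  — expand <S> ::= <L> <A> p <C>
step 2: stack=$ <C> p <A> <L>  input=q p t q v p $  — expand <L> ::= λ
step 3: stack=$ <C> p <A>  input=q p t q v p $  — expand <A> ::= q <G> q v
step 4: stack=$ <C> p v q <G> q  input=q p t q v p $  — match q
step 5: stack=$ <C> p v q <G>  input=p t q v p $  — expand <G> ::= p <L> t
step 6: stack=$ <C> p v q t <L> p  input=p t q v p $  — match p
step 7: stack=$ <C> p v q t <L>  input=t q v p $  — expand <L> ::= λ
step 8: stack=$ <C> p v q t  input=t q v p $  — match t
Stack after step 8: $ <C> p v q (top = q).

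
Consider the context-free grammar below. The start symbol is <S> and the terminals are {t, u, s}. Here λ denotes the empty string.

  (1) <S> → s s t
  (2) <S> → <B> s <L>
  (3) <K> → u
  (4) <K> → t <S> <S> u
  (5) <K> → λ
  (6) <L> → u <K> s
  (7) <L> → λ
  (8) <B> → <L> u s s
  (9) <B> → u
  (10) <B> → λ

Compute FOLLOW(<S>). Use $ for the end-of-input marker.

FIRST(<K>): from <K>→u we get {u}; from <K>→t <S> <S> u we get {t}; from <K>→λ we get {λ}. So FIRST(<K>) = {λ, t, u}.
FIRST(<L>): from <L>→u <K> s we get {u}; from <L>→λ we get {λ}. So FIRST(<L>) = {λ, u}.
FIRST(<B>): from <B>→<L> u s s we get {u}; from <B>→u we get {u}; from <B>→λ we get {λ}. So FIRST(<B>) = {λ, u}.
FIRST(<S>): from <S>→s s t we get {s}; from <S>→<B> s <L> we get {s, u}. So FIRST(<S>) = {s, u}.
FOLLOW(<S>) includes $ since <S> is the start symbol.
FOLLOW(<S>): in <K>→t <S> <S> u (occurrence 1), <S> is followed by <S> u with FIRST {s, u}; in <K>→t <S> <S> u (occurrence 2), <S> is followed by u with FIRST {u}. Thus FOLLOW(<S>) = {$, s, u}.
FOLLOW(<K>): in <L>→u <K> s, <K> is followed by s with FIRST {s}. Thus FOLLOW(<K>) = {s}.
FOLLOW(<L>): in <S>→<B> s <L>, the suffix after <L> is empty, so FOLLOW(<L>) ⊇ FOLLOW(<S>) = {$, s, u}; in <B>→<L> u s s, <L> is followed by u s s with FIRST {u}. Thus FOLLOW(<L>) = {$, s, u}.
FOLLOW(<B>): in <S>→<B> s <L>, <B> is followed by s <L> with FIRST {s}. Thus FOLLOW(<B>) = {s}.

{$, s, u}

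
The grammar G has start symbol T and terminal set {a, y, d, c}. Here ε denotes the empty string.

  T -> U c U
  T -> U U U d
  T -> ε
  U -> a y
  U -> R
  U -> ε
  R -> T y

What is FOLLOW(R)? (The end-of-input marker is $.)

FIRST(T): from T->U c U we get {a, c, d, y}; from T->U U U d we get {a, c, d, y}; from T->ε we get {ε}. So FIRST(T) = {ε, a, c, d, y}.
FIRST(R): from R->T y we get {a, c, d, y}. So FIRST(R) = {a, c, d, y}.
FIRST(U): from U->a y we get {a}; from U->R we get {a, c, d, y}; from U->ε we get {ε}. So FIRST(U) = {ε, a, c, d, y}.
FOLLOW(T) includes $ since T is the start symbol.
FOLLOW(T): in R->T y, T is followed by y with FIRST {y}. Thus FOLLOW(T) = {$, y}.
FOLLOW(U): in T->U c U (occurrence 1), U is followed by c U with FIRST {c}; in T->U c U (occurrence 2), the suffix after U is empty, so FOLLOW(U) ⊇ FOLLOW(T) = {$, y}; in T->U U U d (occurrence 1), U is followed by U U d with FIRST {a, c, d, y}; in T->U U U d (occurrence 2), U is followed by U d with FIRST {a, c, d, y}; in T->U U U d (occurrence 3), U is followed by d with FIRST {d}. Thus FOLLOW(U) = {$, a, c, d, y}.
FOLLOW(R): in U->R, the suffix after R is empty, so FOLLOW(R) ⊇ FOLLOW(U) = {$, a, c, d, y}. Thus FOLLOW(R) = {$, a, c, d, y}.

{$, a, c, d, y}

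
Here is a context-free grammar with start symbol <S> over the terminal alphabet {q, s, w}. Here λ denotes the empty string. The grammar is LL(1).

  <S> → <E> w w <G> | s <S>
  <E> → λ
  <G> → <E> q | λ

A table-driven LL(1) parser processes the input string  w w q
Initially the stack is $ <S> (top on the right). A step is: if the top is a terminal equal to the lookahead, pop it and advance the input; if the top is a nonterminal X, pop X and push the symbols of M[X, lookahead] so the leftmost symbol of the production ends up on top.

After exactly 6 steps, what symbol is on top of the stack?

step 1: stack=$ <S>  input=w w q $  — expand <S> → <E> w w <G>
step 2: stack=$ <G> w w <E>  input=w w q $  — expand <E> → λ
step 3: stack=$ <G> w w  input=w w q $  — match w
step 4: stack=$ <G> w  input=w q $  — match w
step 5: stack=$ <G>  input=q $  — expand <G> → <E> q
step 6: stack=$ q <E>  input=q $  — expand <E> → λ
Stack after step 6: $ q (top = q).

q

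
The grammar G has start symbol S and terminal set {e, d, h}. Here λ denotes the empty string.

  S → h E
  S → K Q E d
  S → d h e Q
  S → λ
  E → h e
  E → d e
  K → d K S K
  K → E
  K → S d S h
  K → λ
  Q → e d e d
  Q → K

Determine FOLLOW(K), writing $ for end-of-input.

{$, d, e, h}

FIRST(E) = {d, h}
FIRST(S) = {λ, d, e, h}  (via K Q E d)
FIRST(K) = {λ, d, e, h}  (via E, S d S h)
FIRST(Q) = {λ, d, e, h}  (via K)
FOLLOW(S) includes $ since S is the start symbol.
FOLLOW(S): in K→d K S K, S is followed by K with FIRST {λ, d, e, h}; in K→d K S K, the suffix after S is nullable, so FOLLOW(S) ⊇ FOLLOW(K) = {$, d, e, h}; in K→S d S h (occurrence 1), S is followed by d S h with FIRST {d}; in K→S d S h (occurrence 2), S is followed by h with FIRST {h}. Thus FOLLOW(S) = {$, d, e, h}.
FOLLOW(Q): in S→K Q E d, Q is followed by E d with FIRST {d, h}; in S→d h e Q, the suffix after Q is empty, so FOLLOW(Q) ⊇ FOLLOW(S) = {$, d, e, h}. Thus FOLLOW(Q) = {$, d, e, h}.
FOLLOW(K): in S→K Q E d, K is followed by Q E d with FIRST {d, e, h}; in K→d K S K (occurrence 1), K is followed by S K with FIRST {λ, d, e, h}; in K→d K S K (occurrence 1), the suffix after K is nullable (adds nothing new); in K→d K S K (occurrence 2), the suffix after K is empty (adds nothing new); in Q→K, the suffix after K is empty, so FOLLOW(K) ⊇ FOLLOW(Q) = {$, d, e, h}. Thus FOLLOW(K) = {$, d, e, h}.
FOLLOW(E): in S→h E, the suffix after E is empty, so FOLLOW(E) ⊇ FOLLOW(S) = {$, d, e, h}; in S→K Q E d, E is followed by d with FIRST {d}; in K→E, the suffix after E is empty, so FOLLOW(E) ⊇ FOLLOW(K) = {$, d, e, h}. Thus FOLLOW(E) = {$, d, e, h}.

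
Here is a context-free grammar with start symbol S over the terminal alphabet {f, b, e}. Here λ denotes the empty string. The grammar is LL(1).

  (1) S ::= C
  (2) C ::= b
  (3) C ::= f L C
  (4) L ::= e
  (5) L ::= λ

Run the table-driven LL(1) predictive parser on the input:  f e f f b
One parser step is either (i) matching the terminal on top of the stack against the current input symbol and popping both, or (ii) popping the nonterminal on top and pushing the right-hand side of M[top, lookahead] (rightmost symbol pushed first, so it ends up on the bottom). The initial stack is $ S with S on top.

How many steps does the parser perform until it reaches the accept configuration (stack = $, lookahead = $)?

13

      Stack    Input        Action
   1  $ S      f e f f b $  expand S ::= C
   2  $ C      f e f f b $  expand C ::= f L C
   3  $ C L f  f e f f b $  match f
   4  $ C L    e f f b $    expand L ::= e
   5  $ C e    e f f b $    match e
   6  $ C      f f b $      expand C ::= f L C
   7  $ C L f  f f b $      match f
   8  $ C L    f b $        expand L ::= λ
   9  $ C      f b $        expand C ::= f L C
  10  $ C L f  f b $        match f
  11  $ C L    b $          expand L ::= λ
  12  $ C      b $          expand C ::= b
  13  $ b      b $          match b
Accept reached after 13 steps.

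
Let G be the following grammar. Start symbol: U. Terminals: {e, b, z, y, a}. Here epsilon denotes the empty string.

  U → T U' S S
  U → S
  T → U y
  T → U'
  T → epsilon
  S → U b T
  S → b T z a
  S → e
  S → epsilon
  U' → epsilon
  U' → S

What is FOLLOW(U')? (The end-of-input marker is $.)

{$, b, e, y, z}

FIRST(U) = {epsilon, b, e, y}  (via T U' S S, S)
FIRST(S) = {epsilon, b, e, y}  (via U b T)
FIRST(U') = {epsilon, b, e, y}  (via S)
FIRST(T) = {epsilon, b, e, y}  (via U y, U')
FOLLOW(U) includes $ since U is the start symbol.
FOLLOW(U): in T→U y, U is followed by y with FIRST {y}; in S→U b T, U is followed by b T with FIRST {b}. Thus FOLLOW(U) = {$, b, y}.
FOLLOW(T): in U→T U' S S, T is followed by U' S S with FIRST {epsilon, b, e, y}; in U→T U' S S, the suffix after T is nullable, so FOLLOW(T) ⊇ FOLLOW(U) = {$, b, y}; in S→U b T, the suffix after T is empty, so FOLLOW(T) ⊇ FOLLOW(S) = {$, b, e, y, z}; in S→b T z a, T is followed by z a with FIRST {z}. Thus FOLLOW(T) = {$, b, e, y, z}.
FOLLOW(U'): in U→T U' S S, U' is followed by S S with FIRST {epsilon, b, e, y}; in U→T U' S S, the suffix after U' is nullable, so FOLLOW(U') ⊇ FOLLOW(U) = {$, b, y}; in T→U', the suffix after U' is empty, so FOLLOW(U') ⊇ FOLLOW(T) = {$, b, e, y, z}. Thus FOLLOW(U') = {$, b, e, y, z}.
FOLLOW(S): in U→T U' S S (occurrence 1), S is followed by S with FIRST {epsilon, b, e, y}; in U→T U' S S (occurrence 1), the suffix after S is nullable, so FOLLOW(S) ⊇ FOLLOW(U) = {$, b, y}; in U→T U' S S (occurrence 2), the suffix after S is empty, so FOLLOW(S) ⊇ FOLLOW(U) = {$, b, y}; in U→S, the suffix after S is empty, so FOLLOW(S) ⊇ FOLLOW(U) = {$, b, y}; in U'→S, the suffix after S is empty, so FOLLOW(S) ⊇ FOLLOW(U') = {$, b, e, y, z}. Thus FOLLOW(S) = {$, b, e, y, z}.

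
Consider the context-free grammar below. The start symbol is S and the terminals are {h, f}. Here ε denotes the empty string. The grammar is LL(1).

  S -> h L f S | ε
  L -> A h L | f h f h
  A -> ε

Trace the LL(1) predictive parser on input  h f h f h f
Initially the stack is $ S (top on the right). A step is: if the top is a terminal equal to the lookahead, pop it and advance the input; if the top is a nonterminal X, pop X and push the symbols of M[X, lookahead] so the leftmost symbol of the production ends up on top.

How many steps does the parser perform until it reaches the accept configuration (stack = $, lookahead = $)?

     Stack          Input          Action
  1  $ S            h f h f h f $  expand S -> h L f S
  2  $ S f L h      h f h f h f $  match h
  3  $ S f L        f h f h f $    expand L -> f h f h
  4  $ S f h f h f  f h f h f $    match f
  5  $ S f h f h    h f h f $      match h
  6  $ S f h f      f h f $        match f
  7  $ S f h        h f $          match h
  8  $ S f          f $            match f
  9  $ S            $              expand S -> ε
Accept reached after 9 steps.

9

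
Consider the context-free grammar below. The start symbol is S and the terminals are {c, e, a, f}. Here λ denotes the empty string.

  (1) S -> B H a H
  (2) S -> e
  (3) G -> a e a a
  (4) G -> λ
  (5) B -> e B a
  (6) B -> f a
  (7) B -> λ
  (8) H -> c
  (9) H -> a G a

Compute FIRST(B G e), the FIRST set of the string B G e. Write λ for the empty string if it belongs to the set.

FIRST(G) = {λ, a}
FIRST(B) = {λ, e, f}
FIRST(H) = {a, c}
FIRST(S) = {a, c, e, f}  (via B H a H)
FIRST(B G e): take FIRST of each symbol in turn, carrying on past any symbol whose FIRST contains λ; result {a, e, f}.

{a, e, f}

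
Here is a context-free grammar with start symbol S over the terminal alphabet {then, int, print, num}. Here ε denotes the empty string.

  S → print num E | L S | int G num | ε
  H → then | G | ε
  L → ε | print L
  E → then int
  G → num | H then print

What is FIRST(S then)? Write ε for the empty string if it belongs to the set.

{int, print, then}

FIRST(L): from L→ε we get {ε}; from L→print L we get {print}. So FIRST(L) = {ε, print}.
FIRST(E): from E→then int we get {then}. So FIRST(E) = {then}.
FIRST(S): from S→print num E we get {print}; from S→L S we get {ε, int, print}; from S→int G num we get {int}; from S→ε we get {ε}. So FIRST(S) = {ε, int, print}.
FIRST(H): from H→then we get {then}; from H→G we get {num, then}; from H→ε we get {ε}. So FIRST(H) = {ε, num, then}.
FIRST(G): from G→num we get {num}; from G→H then print we get {num, then}. So FIRST(G) = {num, then}.
FIRST(S then): take FIRST of each symbol in turn, carrying on past any symbol whose FIRST contains ε; result {int, print, then}.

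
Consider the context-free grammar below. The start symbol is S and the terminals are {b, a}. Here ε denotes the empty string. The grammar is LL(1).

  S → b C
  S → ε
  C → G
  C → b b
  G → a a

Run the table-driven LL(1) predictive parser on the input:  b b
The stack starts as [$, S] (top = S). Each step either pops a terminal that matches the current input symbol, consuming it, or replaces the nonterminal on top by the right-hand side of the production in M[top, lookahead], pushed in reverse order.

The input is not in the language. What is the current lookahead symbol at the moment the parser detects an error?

$

     Stack  Input  Action
  1  $ S    b b $  expand S → b C
  2  $ C b  b b $  match b
  3  $ C    b $    expand C → b b
  4  $ b b  b $    match b
  5  $ b    $      error: top is terminal b but lookahead is $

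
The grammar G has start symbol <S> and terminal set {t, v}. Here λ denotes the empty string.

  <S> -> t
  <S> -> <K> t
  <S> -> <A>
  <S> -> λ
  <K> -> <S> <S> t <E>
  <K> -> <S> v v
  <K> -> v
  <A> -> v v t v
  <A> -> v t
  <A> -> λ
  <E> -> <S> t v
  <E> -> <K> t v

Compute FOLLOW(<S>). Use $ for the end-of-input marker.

{$, t, v}

FIRST(<A>): from <A>->v v t v we get {v}; from <A>->v t we get {v}; from <A>->λ we get {λ}. So FIRST(<A>) = {λ, v}.
FIRST(<S>): from <S>->t we get {t}; from <S>-><K> t we get {t, v}; from <S>-><A> we get {λ, v}; from <S>->λ we get {λ}. So FIRST(<S>) = {λ, t, v}.
FIRST(<K>): from <K>-><S> <S> t <E> we get {t, v}; from <K>-><S> v v we get {t, v}; from <K>->v we get {v}. So FIRST(<K>) = {t, v}.
FIRST(<E>): from <E>-><S> t v we get {t, v}; from <E>-><K> t v we get {t, v}. So FIRST(<E>) = {t, v}.
FOLLOW(<S>) includes $ since <S> is the start symbol.
FOLLOW(<S>): in <K>-><S> <S> t <E> (occurrence 1), <S> is followed by <S> t <E> with FIRST {t, v}; in <K>-><S> <S> t <E> (occurrence 2), <S> is followed by t <E> with FIRST {t}; in <K>-><S> v v, <S> is followed by v v with FIRST {v}; in <E>-><S> t v, <S> is followed by t v with FIRST {t}. Thus FOLLOW(<S>) = {$, t, v}.
FOLLOW(<K>): in <S>-><K> t, <K> is followed by t with FIRST {t}; in <E>-><K> t v, <K> is followed by t v with FIRST {t}. Thus FOLLOW(<K>) = {t}.
FOLLOW(<A>): in <S>-><A>, the suffix after <A> is empty, so FOLLOW(<A>) ⊇ FOLLOW(<S>) = {$, t, v}. Thus FOLLOW(<A>) = {$, t, v}.
FOLLOW(<E>): in <K>-><S> <S> t <E>, the suffix after <E> is empty, so FOLLOW(<E>) ⊇ FOLLOW(<K>) = {t}. Thus FOLLOW(<E>) = {t}.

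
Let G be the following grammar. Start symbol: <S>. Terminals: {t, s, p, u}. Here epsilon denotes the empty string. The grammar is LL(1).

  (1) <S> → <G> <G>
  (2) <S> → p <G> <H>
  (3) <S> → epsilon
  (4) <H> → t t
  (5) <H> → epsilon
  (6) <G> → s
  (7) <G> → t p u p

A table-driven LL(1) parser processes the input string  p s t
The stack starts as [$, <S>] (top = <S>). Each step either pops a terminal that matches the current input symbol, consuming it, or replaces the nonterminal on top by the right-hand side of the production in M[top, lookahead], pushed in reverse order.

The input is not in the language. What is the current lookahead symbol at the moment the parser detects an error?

$

     Stack        Input    Action
  1  $ <S>        p s t $  expand <S> → p <G> <H>
  2  $ <H> <G> p  p s t $  match p
  3  $ <H> <G>    s t $    expand <G> → s
  4  $ <H> s      s t $    match s
  5  $ <H>        t $      expand <H> → t t
  6  $ t t        t $      match t
  7  $ t          $        error: top is terminal t but lookahead is $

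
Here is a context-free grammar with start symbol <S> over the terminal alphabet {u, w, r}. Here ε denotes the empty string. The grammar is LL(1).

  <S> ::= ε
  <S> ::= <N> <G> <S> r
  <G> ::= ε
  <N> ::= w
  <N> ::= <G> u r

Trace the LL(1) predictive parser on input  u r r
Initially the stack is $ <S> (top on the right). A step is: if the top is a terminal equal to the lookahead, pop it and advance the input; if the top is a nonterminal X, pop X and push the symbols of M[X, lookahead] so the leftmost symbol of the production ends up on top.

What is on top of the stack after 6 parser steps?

     Stack                Input    Action
  1  $ <S>                u r r $  expand <S> ::= <N> <G> <S> r
  2  $ r <S> <G> <N>      u r r $  expand <N> ::= <G> u r
  3  $ r <S> <G> r u <G>  u r r $  expand <G> ::= ε
  4  $ r <S> <G> r u      u r r $  match u
  5  $ r <S> <G> r        r r $    match r
  6  $ r <S> <G>          r $      expand <G> ::= ε
Stack after step 6: $ r <S> (top = <S>).

<S>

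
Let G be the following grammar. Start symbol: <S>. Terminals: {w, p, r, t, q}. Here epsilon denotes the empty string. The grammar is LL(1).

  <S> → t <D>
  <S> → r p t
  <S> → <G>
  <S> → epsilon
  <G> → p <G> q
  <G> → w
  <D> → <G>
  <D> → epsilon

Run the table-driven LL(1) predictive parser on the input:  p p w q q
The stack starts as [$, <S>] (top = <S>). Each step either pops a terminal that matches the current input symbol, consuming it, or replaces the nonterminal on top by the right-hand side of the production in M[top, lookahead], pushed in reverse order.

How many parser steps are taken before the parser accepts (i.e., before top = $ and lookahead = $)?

     Stack        Input        Action
  1  $ <S>        p p w q q $  expand <S> → <G>
  2  $ <G>        p p w q q $  expand <G> → p <G> q
  3  $ q <G> p    p p w q q $  match p
  4  $ q <G>      p w q q $    expand <G> → p <G> q
  5  $ q q <G> p  p w q q $    match p
  6  $ q q <G>    w q q $      expand <G> → w
  7  $ q q w      w q q $      match w
  8  $ q q        q q $        match q
  9  $ q          q $          match q
Accept reached after 9 steps.

9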